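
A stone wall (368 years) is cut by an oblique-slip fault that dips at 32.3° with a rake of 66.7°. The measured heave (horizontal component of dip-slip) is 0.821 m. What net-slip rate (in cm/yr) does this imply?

dip-slip = heave / cos(dip) = 0.821 / cos(32.3°) = 0.9713 m
net slip = dip-slip / sin(rake) = 0.9713 / sin(66.7°) = 1.058 m
rate = 1.058 m / 368 years = 0.00287 m/yr = 0.287 cm/yr

0.287 cm/yr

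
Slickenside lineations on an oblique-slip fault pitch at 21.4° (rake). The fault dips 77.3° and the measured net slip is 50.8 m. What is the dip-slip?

dip-slip = net slip × sin(rake) = 50.8 m × sin(21.4°) = 18.5 m

18.5 m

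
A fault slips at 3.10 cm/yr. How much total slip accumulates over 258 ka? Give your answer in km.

8 km

slip = rate × time = 3.10 cm/yr × 258 ka = 8000 m = 8 km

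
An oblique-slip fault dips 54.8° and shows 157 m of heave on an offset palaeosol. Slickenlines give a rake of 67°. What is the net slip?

dip-slip = heave / cos(dip) = 157 / cos(54.8°) = 272.4 m
net slip = dip-slip / sin(rake) = 272.4 / sin(67°) = 296 m

296 m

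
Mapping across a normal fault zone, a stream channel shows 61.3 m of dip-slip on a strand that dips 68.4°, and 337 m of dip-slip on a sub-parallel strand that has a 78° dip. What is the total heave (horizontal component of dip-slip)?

heave_A = 61.3 × cos(68.4°) = 22.57 m
heave_B = 337 × cos(78°) = 70.07 m
total = 22.57 + 70.07 = 92.6 m

92.6 m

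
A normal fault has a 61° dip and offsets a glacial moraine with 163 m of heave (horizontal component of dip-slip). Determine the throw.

throw = heave × tan(dip) = 163 × tan(61°) = 294 m

294 m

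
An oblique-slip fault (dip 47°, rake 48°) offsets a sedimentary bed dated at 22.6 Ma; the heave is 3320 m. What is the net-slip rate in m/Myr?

dip-slip = heave / cos(dip) = 3320 / cos(47°) = 4868 m
net slip = dip-slip / sin(rake) = 4868 / sin(48°) = 6551 m
rate = 6551 m / 22.6 Ma = 0.000290 m/yr = 290 m/Myr

290 m/Myr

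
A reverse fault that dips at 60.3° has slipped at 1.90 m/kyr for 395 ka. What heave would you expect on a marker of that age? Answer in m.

dip-slip = rate × time = 1.90 m/kyr × 395 ka = 750.5 m
heave = dip-slip × cos(dip) = 750.5 × cos(60.3°) = 372 m

372 m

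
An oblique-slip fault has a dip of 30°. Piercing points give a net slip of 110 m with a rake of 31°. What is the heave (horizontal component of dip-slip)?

49.1 m

dip-slip = net slip × sin(rake) = 110 m × sin(31°) = 56.65 m
heave = dip-slip × cos(dip) = 56.65 × cos(30°) = 49.1 m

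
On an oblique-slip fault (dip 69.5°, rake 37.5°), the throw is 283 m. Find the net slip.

dip-slip = throw / sin(dip) = 283 / sin(69.5°) = 302.1 m
net slip = dip-slip / sin(rake) = 302.1 / sin(37.5°) = 496 m

496 m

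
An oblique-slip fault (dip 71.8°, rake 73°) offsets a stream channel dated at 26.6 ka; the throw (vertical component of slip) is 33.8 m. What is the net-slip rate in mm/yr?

1.40 mm/yr

dip-slip = throw / sin(dip) = 33.8 / sin(71.8°) = 35.58 m
net slip = dip-slip / sin(rake) = 35.58 / sin(73°) = 37.21 m
rate = 37.21 m / 26.6 ka = 0.00140 m/yr = 1.40 mm/yr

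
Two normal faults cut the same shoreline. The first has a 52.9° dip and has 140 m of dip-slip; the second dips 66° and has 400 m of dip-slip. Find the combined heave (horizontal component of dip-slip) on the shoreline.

heave_A = 140 × cos(52.9°) = 84.45 m
heave_B = 400 × cos(66°) = 162.7 m
total = 84.45 + 162.7 = 247 m

247 m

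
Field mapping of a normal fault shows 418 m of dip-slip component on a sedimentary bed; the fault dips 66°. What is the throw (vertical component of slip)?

382 m

throw = dip-slip × sin(dip) = 418 m × sin(66°) = 382 m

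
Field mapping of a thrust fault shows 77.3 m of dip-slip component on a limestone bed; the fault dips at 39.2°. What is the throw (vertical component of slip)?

48.9 m

throw = dip-slip × sin(dip) = 77.3 m × sin(39.2°) = 48.9 m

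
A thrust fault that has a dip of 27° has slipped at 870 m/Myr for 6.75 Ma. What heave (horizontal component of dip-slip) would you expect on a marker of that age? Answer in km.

dip-slip = rate × time = 870 m/Myr × 6.75 Ma = 5872 m
heave = dip-slip × cos(dip) = 5872 × cos(27°) = 5230 m = 5.23 km

5.23 km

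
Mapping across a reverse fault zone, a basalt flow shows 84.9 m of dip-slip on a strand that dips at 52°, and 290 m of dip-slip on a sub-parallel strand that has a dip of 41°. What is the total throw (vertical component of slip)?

throw_A = 84.9 × sin(52°) = 66.90 m
throw_B = 290 × sin(41°) = 190.3 m
total = 66.90 + 190.3 = 257 m

257 m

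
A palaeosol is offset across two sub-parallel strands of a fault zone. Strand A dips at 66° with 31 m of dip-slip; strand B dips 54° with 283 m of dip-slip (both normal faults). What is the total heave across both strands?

heave_A = 31 × cos(66°) = 12.61 m
heave_B = 283 × cos(54°) = 166.3 m
total = 12.61 + 166.3 = 179 m

179 m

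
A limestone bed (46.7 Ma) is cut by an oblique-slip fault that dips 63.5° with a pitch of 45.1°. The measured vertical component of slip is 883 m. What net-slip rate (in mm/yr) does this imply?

0.0298 mm/yr

dip-slip = throw / sin(dip) = 883 / sin(63.5°) = 986.7 m
net slip = dip-slip / sin(rake) = 986.7 / sin(45.1°) = 1393 m
rate = 1393 m / 46.7 Ma = 0.0000298 m/yr = 0.0298 mm/yr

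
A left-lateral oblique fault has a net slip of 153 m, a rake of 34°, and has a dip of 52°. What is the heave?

52.7 m

dip-slip = net slip × sin(rake) = 153 m × sin(34°) = 85.56 m
heave = dip-slip × cos(dip) = 85.56 × cos(52°) = 52.7 m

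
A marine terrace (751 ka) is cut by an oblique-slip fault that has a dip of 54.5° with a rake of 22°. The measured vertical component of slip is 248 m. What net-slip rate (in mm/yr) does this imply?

1.08 mm/yr

dip-slip = throw / sin(dip) = 248 / sin(54.5°) = 304.6 m
net slip = dip-slip / sin(rake) = 304.6 / sin(22°) = 813.2 m
rate = 813.2 m / 751 ka = 0.00108 m/yr = 1.08 mm/yr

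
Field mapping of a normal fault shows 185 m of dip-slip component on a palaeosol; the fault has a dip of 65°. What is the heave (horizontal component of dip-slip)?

heave = dip-slip × cos(dip) = 185 m × cos(65°) = 78.2 m

78.2 m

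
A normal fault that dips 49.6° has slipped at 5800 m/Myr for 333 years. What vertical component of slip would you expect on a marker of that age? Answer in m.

1.47 m

dip-slip = rate × time = 5800 m/Myr × 333 years = 1.931 m
throw = dip-slip × sin(dip) = 1.931 × sin(49.6°) = 1.47 m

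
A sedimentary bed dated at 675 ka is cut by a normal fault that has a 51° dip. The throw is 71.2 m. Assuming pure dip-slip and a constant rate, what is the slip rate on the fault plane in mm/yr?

dip-slip = throw / sin(dip) = 71.2 m / sin(51°) = 91.62 m
rate = 91.62 m / 675 ka = 0.000136 m/yr = 0.136 mm/yr

0.136 mm/yr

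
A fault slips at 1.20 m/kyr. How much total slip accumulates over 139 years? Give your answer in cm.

16.7 cm

slip = rate × time = 1.20 m/kyr × 139 years = 0.167 m = 16.7 cm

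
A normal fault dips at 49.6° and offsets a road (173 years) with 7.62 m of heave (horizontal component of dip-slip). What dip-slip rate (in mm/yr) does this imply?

dip-slip = heave / cos(dip) = 7.62 m / cos(49.6°) = 11.76 m
rate = 11.76 m / 173 years = 0.0680 m/yr = 68 mm/yr

68 mm/yr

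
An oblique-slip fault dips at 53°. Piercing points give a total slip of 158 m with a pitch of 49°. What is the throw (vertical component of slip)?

dip-slip = net slip × sin(rake) = 158 m × sin(49°) = 119.2 m
throw = dip-slip × sin(dip) = 119.2 × sin(53°) = 95.2 m

95.2 m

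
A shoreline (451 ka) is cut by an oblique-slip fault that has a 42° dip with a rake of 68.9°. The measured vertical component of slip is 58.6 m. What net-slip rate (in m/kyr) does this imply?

dip-slip = throw / sin(dip) = 58.6 / sin(42°) = 87.58 m
net slip = dip-slip / sin(rake) = 87.58 / sin(68.9°) = 93.87 m
rate = 93.87 m / 451 ka = 0.000208 m/yr = 0.208 m/kyr

0.208 m/kyr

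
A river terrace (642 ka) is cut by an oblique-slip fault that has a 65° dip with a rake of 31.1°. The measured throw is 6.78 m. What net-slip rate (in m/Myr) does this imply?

22.6 m/Myr

dip-slip = throw / sin(dip) = 6.78 / sin(65°) = 7.481 m
net slip = dip-slip / sin(rake) = 7.481 / sin(31.1°) = 14.48 m
rate = 14.48 m / 642 ka = 0.0000226 m/yr = 22.6 m/Myr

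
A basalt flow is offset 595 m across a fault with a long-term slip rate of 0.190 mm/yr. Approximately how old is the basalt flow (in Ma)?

age = offset / rate = 595 m / (0.190 mm/yr) = 3.13e+06 yr = 3.13 Ma

3.13 Ma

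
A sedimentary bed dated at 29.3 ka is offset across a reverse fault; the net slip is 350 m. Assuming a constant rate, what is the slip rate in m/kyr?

11.9 m/kyr

rate = 350 m / 29.3 ka = 0.0119 m/yr = 11.9 m/kyr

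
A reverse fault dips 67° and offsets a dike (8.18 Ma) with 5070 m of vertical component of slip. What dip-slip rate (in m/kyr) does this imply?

dip-slip = throw / sin(dip) = 5070 m / sin(67°) = 5508 m
rate = 5508 m / 8.18 Ma = 0.000673 m/yr = 0.673 m/kyr

0.673 m/kyr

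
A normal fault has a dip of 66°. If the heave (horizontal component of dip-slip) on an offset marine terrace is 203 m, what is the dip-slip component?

dip-slip = heave / cos(dip) = 203 / cos(66°) = 499 m

499 m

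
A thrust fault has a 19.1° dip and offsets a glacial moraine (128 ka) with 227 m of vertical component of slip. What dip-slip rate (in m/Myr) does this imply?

dip-slip = throw / sin(dip) = 227 m / sin(19.1°) = 693.7 m
rate = 693.7 m / 128 ka = 0.00542 m/yr = 5420 m/Myr

5420 m/Myr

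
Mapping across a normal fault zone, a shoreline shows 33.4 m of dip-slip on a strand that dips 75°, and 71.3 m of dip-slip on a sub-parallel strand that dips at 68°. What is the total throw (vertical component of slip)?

98.4 m

throw_A = 33.4 × sin(75°) = 32.26 m
throw_B = 71.3 × sin(68°) = 66.11 m
total = 32.26 + 66.11 = 98.4 m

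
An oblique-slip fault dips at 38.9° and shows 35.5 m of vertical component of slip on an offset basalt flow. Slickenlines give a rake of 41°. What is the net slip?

86.2 m

dip-slip = throw / sin(dip) = 35.5 / sin(38.9°) = 56.53 m
net slip = dip-slip / sin(rake) = 56.53 / sin(41°) = 86.2 m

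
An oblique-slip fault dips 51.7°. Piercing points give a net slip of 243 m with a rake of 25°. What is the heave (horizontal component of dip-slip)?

dip-slip = net slip × sin(rake) = 243 m × sin(25°) = 102.7 m
heave = dip-slip × cos(dip) = 102.7 × cos(51.7°) = 63.6 m

63.6 m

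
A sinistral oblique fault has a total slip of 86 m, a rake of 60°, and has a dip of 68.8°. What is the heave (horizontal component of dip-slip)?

26.9 m

dip-slip = net slip × sin(rake) = 86 m × sin(60°) = 74.48 m
heave = dip-slip × cos(dip) = 74.48 × cos(68.8°) = 26.9 m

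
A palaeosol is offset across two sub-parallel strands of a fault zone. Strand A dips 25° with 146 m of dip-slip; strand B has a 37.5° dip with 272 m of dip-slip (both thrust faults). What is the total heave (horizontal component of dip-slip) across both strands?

348 m

heave_A = 146 × cos(25°) = 132.3 m
heave_B = 272 × cos(37.5°) = 215.8 m
total = 132.3 + 215.8 = 348 m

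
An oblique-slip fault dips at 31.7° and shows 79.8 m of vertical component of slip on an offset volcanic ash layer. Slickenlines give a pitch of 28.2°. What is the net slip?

321 m

dip-slip = throw / sin(dip) = 79.8 / sin(31.7°) = 151.9 m
net slip = dip-slip / sin(rake) = 151.9 / sin(28.2°) = 321 m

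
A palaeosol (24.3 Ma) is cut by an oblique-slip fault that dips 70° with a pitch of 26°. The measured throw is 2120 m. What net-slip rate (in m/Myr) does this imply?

212 m/Myr

dip-slip = throw / sin(dip) = 2120 / sin(70°) = 2256 m
net slip = dip-slip / sin(rake) = 2256 / sin(26°) = 5146 m
rate = 5146 m / 24.3 Ma = 0.000212 m/yr = 212 m/Myr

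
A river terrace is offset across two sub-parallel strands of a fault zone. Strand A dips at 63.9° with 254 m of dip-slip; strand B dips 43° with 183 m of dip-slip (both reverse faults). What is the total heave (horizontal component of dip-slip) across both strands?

246 m

heave_A = 254 × cos(63.9°) = 111.7 m
heave_B = 183 × cos(43°) = 133.8 m
total = 111.7 + 133.8 = 246 m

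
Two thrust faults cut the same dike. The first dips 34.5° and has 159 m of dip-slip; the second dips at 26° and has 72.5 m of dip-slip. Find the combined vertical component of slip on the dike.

122 m

throw_A = 159 × sin(34.5°) = 90.06 m
throw_B = 72.5 × sin(26°) = 31.78 m
total = 90.06 + 31.78 = 122 m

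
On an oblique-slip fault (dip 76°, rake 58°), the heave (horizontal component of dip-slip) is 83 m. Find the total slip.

dip-slip = heave / cos(dip) = 83 / cos(76°) = 343.1 m
net slip = dip-slip / sin(rake) = 343.1 / sin(58°) = 405 m

405 m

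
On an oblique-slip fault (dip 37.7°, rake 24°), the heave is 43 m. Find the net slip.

dip-slip = heave / cos(dip) = 43 / cos(37.7°) = 54.35 m
net slip = dip-slip / sin(rake) = 54.35 / sin(24°) = 134 m

134 m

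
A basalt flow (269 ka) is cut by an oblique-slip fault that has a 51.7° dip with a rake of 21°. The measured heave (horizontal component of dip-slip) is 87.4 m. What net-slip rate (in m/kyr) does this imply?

1.46 m/kyr

dip-slip = heave / cos(dip) = 87.4 / cos(51.7°) = 141 m
net slip = dip-slip / sin(rake) = 141 / sin(21°) = 393.5 m
rate = 393.5 m / 269 ka = 0.00146 m/yr = 1.46 m/kyr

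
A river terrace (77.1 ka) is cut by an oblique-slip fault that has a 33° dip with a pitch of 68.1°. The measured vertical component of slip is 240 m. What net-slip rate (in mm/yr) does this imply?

6.16 mm/yr

dip-slip = throw / sin(dip) = 240 / sin(33°) = 440.7 m
net slip = dip-slip / sin(rake) = 440.7 / sin(68.1°) = 474.9 m
rate = 474.9 m / 77.1 ka = 0.00616 m/yr = 6.16 mm/yr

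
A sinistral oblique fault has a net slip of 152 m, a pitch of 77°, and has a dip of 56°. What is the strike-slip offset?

strike-slip = net slip × cos(rake) = 152 m × cos(77°) = 34.2 m

34.2 m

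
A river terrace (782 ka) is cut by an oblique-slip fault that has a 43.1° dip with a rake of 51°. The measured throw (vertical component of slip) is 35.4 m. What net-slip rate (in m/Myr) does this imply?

85.3 m/Myr

dip-slip = throw / sin(dip) = 35.4 / sin(43.1°) = 51.81 m
net slip = dip-slip / sin(rake) = 51.81 / sin(51°) = 66.67 m
rate = 66.67 m / 782 ka = 0.0000853 m/yr = 85.3 m/Myr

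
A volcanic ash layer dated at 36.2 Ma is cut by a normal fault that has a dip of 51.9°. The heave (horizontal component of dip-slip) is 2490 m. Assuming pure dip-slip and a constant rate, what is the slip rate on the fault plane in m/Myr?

111 m/Myr

dip-slip = heave / cos(dip) = 2490 m / cos(51.9°) = 4035 m
rate = 4035 m / 36.2 Ma = 0.000111 m/yr = 111 m/Myr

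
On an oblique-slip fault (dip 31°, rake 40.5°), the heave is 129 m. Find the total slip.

232 m

dip-slip = heave / cos(dip) = 129 / cos(31°) = 150.5 m
net slip = dip-slip / sin(rake) = 150.5 / sin(40.5°) = 232 m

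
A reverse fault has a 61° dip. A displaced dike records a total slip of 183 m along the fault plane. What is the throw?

160 m

throw = dip-slip × sin(dip) = 183 m × sin(61°) = 160 m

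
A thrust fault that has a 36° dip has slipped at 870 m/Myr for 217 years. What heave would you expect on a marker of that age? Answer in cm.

15.3 cm

dip-slip = rate × time = 870 m/Myr × 217 years = 0.1888 m
heave = dip-slip × cos(dip) = 0.1888 × cos(36°) = 0.153 m = 15.3 cm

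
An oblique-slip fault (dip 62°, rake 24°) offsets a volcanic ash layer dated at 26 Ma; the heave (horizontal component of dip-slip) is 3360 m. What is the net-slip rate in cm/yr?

dip-slip = heave / cos(dip) = 3360 / cos(62°) = 7157 m
net slip = dip-slip / sin(rake) = 7157 / sin(24°) = 17600 m
rate = 17600 m / 26 Ma = 0.000677 m/yr = 0.0677 cm/yr

0.0677 cm/yr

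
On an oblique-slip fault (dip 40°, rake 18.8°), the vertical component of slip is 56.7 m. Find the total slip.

274 m

dip-slip = throw / sin(dip) = 56.7 / sin(40°) = 88.21 m
net slip = dip-slip / sin(rake) = 88.21 / sin(18.8°) = 274 m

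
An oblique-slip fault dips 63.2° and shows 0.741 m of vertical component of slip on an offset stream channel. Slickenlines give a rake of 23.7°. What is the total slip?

dip-slip = throw / sin(dip) = 0.741 / sin(63.2°) = 0.8302 m
net slip = dip-slip / sin(rake) = 0.8302 / sin(23.7°) = 2.07 m

2.07 m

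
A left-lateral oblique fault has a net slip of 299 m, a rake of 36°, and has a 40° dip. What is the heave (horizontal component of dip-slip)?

dip-slip = net slip × sin(rake) = 299 m × sin(36°) = 175.7 m
heave = dip-slip × cos(dip) = 175.7 × cos(40°) = 135 m

135 m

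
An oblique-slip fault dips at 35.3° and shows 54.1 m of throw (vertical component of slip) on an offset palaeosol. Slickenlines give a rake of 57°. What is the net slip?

dip-slip = throw / sin(dip) = 54.1 / sin(35.3°) = 93.62 m
net slip = dip-slip / sin(rake) = 93.62 / sin(57°) = 112 m

112 m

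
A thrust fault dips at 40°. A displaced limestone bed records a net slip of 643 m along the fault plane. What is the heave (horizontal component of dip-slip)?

heave = dip-slip × cos(dip) = 643 m × cos(40°) = 493 m

493 m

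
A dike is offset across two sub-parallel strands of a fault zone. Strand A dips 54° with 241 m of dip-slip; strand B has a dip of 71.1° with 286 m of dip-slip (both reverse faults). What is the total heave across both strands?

heave_A = 241 × cos(54°) = 141.7 m
heave_B = 286 × cos(71.1°) = 92.64 m
total = 141.7 + 92.64 = 234 m

234 m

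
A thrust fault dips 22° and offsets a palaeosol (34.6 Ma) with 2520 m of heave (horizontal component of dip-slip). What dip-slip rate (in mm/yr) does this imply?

dip-slip = heave / cos(dip) = 2520 m / cos(22°) = 2718 m
rate = 2718 m / 34.6 Ma = 0.0000786 m/yr = 0.0786 mm/yr

0.0786 mm/yr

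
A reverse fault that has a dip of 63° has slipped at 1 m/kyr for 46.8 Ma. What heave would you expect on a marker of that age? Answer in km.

dip-slip = rate × time = 1 m/kyr × 46.8 Ma = 46800 m
heave = dip-slip × cos(dip) = 46800 × cos(63°) = 21200 m = 21.2 km

21.2 km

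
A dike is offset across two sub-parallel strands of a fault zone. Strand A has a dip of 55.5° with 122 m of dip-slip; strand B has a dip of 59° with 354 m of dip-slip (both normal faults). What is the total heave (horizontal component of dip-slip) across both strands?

heave_A = 122 × cos(55.5°) = 69.10 m
heave_B = 354 × cos(59°) = 182.3 m
total = 69.10 + 182.3 = 251 m

251 m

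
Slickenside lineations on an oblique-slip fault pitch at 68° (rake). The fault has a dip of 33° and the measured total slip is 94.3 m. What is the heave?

dip-slip = net slip × sin(rake) = 94.3 m × sin(68°) = 87.43 m
heave = dip-slip × cos(dip) = 87.43 × cos(33°) = 73.3 m

73.3 m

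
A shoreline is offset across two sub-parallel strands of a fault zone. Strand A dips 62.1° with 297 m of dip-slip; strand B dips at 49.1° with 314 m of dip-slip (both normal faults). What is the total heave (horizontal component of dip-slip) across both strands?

heave_A = 297 × cos(62.1°) = 139 m
heave_B = 314 × cos(49.1°) = 205.6 m
total = 139 + 205.6 = 345 m

345 m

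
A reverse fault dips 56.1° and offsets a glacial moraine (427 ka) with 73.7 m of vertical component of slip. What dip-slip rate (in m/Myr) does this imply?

208 m/Myr

dip-slip = throw / sin(dip) = 73.7 m / sin(56.1°) = 88.79 m
rate = 88.79 m / 427 ka = 0.000208 m/yr = 208 m/Myr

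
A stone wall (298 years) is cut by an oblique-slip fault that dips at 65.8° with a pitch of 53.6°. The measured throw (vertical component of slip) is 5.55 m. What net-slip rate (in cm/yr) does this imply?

2.54 cm/yr

dip-slip = throw / sin(dip) = 5.55 / sin(65.8°) = 6.085 m
net slip = dip-slip / sin(rake) = 6.085 / sin(53.6°) = 7.560 m
rate = 7.560 m / 298 years = 0.0254 m/yr = 2.54 cm/yr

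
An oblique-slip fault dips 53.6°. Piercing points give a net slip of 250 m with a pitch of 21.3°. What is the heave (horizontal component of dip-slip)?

dip-slip = net slip × sin(rake) = 250 m × sin(21.3°) = 90.81 m
heave = dip-slip × cos(dip) = 90.81 × cos(53.6°) = 53.9 m

53.9 m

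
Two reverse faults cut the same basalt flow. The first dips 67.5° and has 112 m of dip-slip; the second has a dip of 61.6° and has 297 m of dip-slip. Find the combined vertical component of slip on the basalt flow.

throw_A = 112 × sin(67.5°) = 103.5 m
throw_B = 297 × sin(61.6°) = 261.3 m
total = 103.5 + 261.3 = 365 m

365 m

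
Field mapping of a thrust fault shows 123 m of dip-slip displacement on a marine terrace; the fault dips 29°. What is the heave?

108 m

heave = dip-slip × cos(dip) = 123 m × cos(29°) = 108 m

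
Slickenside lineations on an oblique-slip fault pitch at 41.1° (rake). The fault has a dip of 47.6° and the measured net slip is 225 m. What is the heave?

dip-slip = net slip × sin(rake) = 225 m × sin(41.1°) = 147.9 m
heave = dip-slip × cos(dip) = 147.9 × cos(47.6°) = 99.7 m

99.7 m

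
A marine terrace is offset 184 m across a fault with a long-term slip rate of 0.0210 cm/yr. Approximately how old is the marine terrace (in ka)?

age = offset / rate = 184 m / (0.0210 cm/yr) = 876000 yr = 876 ka

876 ka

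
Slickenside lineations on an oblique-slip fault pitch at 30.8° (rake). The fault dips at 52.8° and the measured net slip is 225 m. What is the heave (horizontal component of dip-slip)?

dip-slip = net slip × sin(rake) = 225 m × sin(30.8°) = 115.2 m
heave = dip-slip × cos(dip) = 115.2 × cos(52.8°) = 69.7 m

69.7 m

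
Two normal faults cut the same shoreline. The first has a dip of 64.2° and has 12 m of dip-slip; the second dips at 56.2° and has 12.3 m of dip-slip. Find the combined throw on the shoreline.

21 m

throw_A = 12 × sin(64.2°) = 10.80 m
throw_B = 12.3 × sin(56.2°) = 10.22 m
total = 10.80 + 10.22 = 21 m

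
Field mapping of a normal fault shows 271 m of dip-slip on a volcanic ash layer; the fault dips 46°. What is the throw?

195 m

throw = dip-slip × sin(dip) = 271 m × sin(46°) = 195 m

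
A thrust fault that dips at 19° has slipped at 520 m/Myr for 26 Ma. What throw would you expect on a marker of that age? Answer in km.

4.40 km

dip-slip = rate × time = 520 m/Myr × 26 Ma = 13520 m
throw = dip-slip × sin(dip) = 13520 × sin(19°) = 4400 m = 4.40 km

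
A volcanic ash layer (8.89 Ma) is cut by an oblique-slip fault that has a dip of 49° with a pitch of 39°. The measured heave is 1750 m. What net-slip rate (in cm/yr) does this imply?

dip-slip = heave / cos(dip) = 1750 / cos(49°) = 2667 m
net slip = dip-slip / sin(rake) = 2667 / sin(39°) = 4239 m
rate = 4239 m / 8.89 Ma = 0.000477 m/yr = 0.0477 cm/yr

0.0477 cm/yr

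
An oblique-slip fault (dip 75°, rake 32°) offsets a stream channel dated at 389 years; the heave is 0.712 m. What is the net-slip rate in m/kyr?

13.3 m/kyr

dip-slip = heave / cos(dip) = 0.712 / cos(75°) = 2.751 m
net slip = dip-slip / sin(rake) = 2.751 / sin(32°) = 5.191 m
rate = 5.191 m / 389 years = 0.0133 m/yr = 13.3 m/kyr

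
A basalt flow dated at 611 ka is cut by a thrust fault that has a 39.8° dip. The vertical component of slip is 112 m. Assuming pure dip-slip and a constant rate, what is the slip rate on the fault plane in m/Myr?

dip-slip = throw / sin(dip) = 112 m / sin(39.8°) = 175 m
rate = 175 m / 611 ka = 0.000286 m/yr = 286 m/Myr

286 m/Myr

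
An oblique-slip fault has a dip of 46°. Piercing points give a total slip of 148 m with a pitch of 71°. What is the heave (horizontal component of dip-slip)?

dip-slip = net slip × sin(rake) = 148 m × sin(71°) = 139.9 m
heave = dip-slip × cos(dip) = 139.9 × cos(46°) = 97.2 m

97.2 m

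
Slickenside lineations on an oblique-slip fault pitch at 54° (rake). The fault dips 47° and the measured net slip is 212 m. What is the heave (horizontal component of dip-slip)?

117 m

dip-slip = net slip × sin(rake) = 212 m × sin(54°) = 171.5 m
heave = dip-slip × cos(dip) = 171.5 × cos(47°) = 117 m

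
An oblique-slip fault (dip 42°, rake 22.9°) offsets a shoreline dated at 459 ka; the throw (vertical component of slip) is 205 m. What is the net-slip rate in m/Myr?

dip-slip = throw / sin(dip) = 205 / sin(42°) = 306.4 m
net slip = dip-slip / sin(rake) = 306.4 / sin(22.9°) = 787.3 m
rate = 787.3 m / 459 ka = 0.00172 m/yr = 1720 m/Myr

1720 m/Myr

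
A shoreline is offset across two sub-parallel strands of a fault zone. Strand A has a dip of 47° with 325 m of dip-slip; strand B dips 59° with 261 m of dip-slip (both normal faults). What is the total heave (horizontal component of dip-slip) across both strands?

heave_A = 325 × cos(47°) = 221.6 m
heave_B = 261 × cos(59°) = 134.4 m
total = 221.6 + 134.4 = 356 m

356 m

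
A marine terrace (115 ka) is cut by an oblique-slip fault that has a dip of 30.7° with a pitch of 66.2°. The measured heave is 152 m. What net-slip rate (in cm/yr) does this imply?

dip-slip = heave / cos(dip) = 152 / cos(30.7°) = 176.8 m
net slip = dip-slip / sin(rake) = 176.8 / sin(66.2°) = 193.2 m
rate = 193.2 m / 115 ka = 0.00168 m/yr = 0.168 cm/yr

0.168 cm/yr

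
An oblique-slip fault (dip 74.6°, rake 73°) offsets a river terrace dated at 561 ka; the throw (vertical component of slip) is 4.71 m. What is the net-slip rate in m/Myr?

dip-slip = throw / sin(dip) = 4.71 / sin(74.6°) = 4.885 m
net slip = dip-slip / sin(rake) = 4.885 / sin(73°) = 5.109 m
rate = 5.109 m / 561 ka = 0.00000911 m/yr = 9.11 m/Myr

9.11 m/Myr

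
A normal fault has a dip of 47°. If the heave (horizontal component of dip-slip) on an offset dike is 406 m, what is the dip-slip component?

595 m

dip-slip = heave / cos(dip) = 406 / cos(47°) = 595 m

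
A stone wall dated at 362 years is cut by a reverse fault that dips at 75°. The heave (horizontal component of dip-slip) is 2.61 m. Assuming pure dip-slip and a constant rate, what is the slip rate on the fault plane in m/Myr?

27900 m/Myr

dip-slip = heave / cos(dip) = 2.61 m / cos(75°) = 10.08 m
rate = 10.08 m / 362 years = 0.0279 m/yr = 27900 m/Myr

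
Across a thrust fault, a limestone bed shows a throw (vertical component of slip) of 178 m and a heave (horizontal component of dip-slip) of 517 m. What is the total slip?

net slip = √(throw² + heave²) = √(178² + 517²) = 547 m

547 m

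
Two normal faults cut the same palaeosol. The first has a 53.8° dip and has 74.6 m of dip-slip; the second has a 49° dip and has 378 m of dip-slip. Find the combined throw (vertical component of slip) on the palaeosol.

345 m

throw_A = 74.6 × sin(53.8°) = 60.20 m
throw_B = 378 × sin(49°) = 285.3 m
total = 60.20 + 285.3 = 345 m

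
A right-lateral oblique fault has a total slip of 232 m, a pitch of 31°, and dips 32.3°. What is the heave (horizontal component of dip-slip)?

101 m

dip-slip = net slip × sin(rake) = 232 m × sin(31°) = 119.5 m
heave = dip-slip × cos(dip) = 119.5 × cos(32.3°) = 101 m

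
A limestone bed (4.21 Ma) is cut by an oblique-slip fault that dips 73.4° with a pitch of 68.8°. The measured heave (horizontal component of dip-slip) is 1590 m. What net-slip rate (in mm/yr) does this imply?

1.42 mm/yr

dip-slip = heave / cos(dip) = 1590 / cos(73.4°) = 5566 m
net slip = dip-slip / sin(rake) = 5566 / sin(68.8°) = 5969 m
rate = 5969 m / 4.21 Ma = 0.00142 m/yr = 1.42 mm/yr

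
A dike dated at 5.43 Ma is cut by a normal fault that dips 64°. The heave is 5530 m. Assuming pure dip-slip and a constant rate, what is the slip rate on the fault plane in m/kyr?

dip-slip = heave / cos(dip) = 5530 m / cos(64°) = 12610 m
rate = 12610 m / 5.43 Ma = 0.00232 m/yr = 2.32 m/kyr

2.32 m/kyr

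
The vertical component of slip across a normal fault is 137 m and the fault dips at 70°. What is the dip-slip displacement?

dip-slip = throw / sin(dip) = 137 / sin(70°) = 146 m

146 m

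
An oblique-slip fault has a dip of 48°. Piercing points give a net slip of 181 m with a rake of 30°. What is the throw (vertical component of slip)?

67.3 m

dip-slip = net slip × sin(rake) = 181 m × sin(30°) = 90.50 m
throw = dip-slip × sin(dip) = 90.50 × sin(48°) = 67.3 m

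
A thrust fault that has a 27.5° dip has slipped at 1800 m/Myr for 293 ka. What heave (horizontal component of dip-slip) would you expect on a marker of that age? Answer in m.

468 m

dip-slip = rate × time = 1800 m/Myr × 293 ka = 527.4 m
heave = dip-slip × cos(dip) = 527.4 × cos(27.5°) = 468 m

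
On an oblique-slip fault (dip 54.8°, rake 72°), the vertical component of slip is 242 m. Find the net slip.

311 m

dip-slip = throw / sin(dip) = 242 / sin(54.8°) = 296.2 m
net slip = dip-slip / sin(rake) = 296.2 / sin(72°) = 311 m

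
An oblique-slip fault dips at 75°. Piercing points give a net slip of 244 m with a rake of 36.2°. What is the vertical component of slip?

139 m

dip-slip = net slip × sin(rake) = 244 m × sin(36.2°) = 144.1 m
throw = dip-slip × sin(dip) = 144.1 × sin(75°) = 139 m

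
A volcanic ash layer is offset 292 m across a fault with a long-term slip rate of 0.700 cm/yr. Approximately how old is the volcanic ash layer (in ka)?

age = offset / rate = 292 m / (0.700 cm/yr) = 41700 yr = 41.7 ka

41.7 ka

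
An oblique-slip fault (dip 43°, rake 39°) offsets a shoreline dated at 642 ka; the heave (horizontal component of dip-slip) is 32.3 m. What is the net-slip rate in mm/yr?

dip-slip = heave / cos(dip) = 32.3 / cos(43°) = 44.16 m
net slip = dip-slip / sin(rake) = 44.16 / sin(39°) = 70.18 m
rate = 70.18 m / 642 ka = 0.000109 m/yr = 0.109 mm/yr

0.109 mm/yr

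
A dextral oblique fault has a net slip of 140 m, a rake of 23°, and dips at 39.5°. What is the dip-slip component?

54.7 m

dip-slip = net slip × sin(rake) = 140 m × sin(23°) = 54.7 m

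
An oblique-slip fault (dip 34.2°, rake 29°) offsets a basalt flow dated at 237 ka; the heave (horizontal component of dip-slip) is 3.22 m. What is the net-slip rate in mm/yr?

dip-slip = heave / cos(dip) = 3.22 / cos(34.2°) = 3.893 m
net slip = dip-slip / sin(rake) = 3.893 / sin(29°) = 8.030 m
rate = 8.030 m / 237 ka = 0.0000339 m/yr = 0.0339 mm/yr

0.0339 mm/yr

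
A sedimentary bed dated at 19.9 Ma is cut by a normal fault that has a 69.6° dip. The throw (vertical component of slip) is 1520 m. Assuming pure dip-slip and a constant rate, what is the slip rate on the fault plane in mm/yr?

0.0815 mm/yr

dip-slip = throw / sin(dip) = 1520 m / sin(69.6°) = 1622 m
rate = 1622 m / 19.9 Ma = 0.0000815 m/yr = 0.0815 mm/yr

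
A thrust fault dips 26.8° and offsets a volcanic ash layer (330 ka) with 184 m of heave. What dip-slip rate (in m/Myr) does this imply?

dip-slip = heave / cos(dip) = 184 m / cos(26.8°) = 206.1 m
rate = 206.1 m / 330 ka = 0.000625 m/yr = 625 m/Myr

625 m/Myr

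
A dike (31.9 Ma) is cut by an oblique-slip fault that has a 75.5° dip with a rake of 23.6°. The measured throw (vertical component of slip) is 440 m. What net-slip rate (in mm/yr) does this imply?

0.0356 mm/yr

dip-slip = throw / sin(dip) = 440 / sin(75.5°) = 454.5 m
net slip = dip-slip / sin(rake) = 454.5 / sin(23.6°) = 1135 m
rate = 1135 m / 31.9 Ma = 0.0000356 m/yr = 0.0356 mm/yr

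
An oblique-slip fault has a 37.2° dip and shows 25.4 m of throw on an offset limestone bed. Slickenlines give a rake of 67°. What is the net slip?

dip-slip = throw / sin(dip) = 25.4 / sin(37.2°) = 42.01 m
net slip = dip-slip / sin(rake) = 42.01 / sin(67°) = 45.6 m

45.6 m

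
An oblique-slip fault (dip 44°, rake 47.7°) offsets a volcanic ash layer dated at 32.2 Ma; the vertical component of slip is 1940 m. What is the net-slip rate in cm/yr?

dip-slip = throw / sin(dip) = 1940 / sin(44°) = 2793 m
net slip = dip-slip / sin(rake) = 2793 / sin(47.7°) = 3776 m
rate = 3776 m / 32.2 Ma = 0.000117 m/yr = 0.0117 cm/yr

0.0117 cm/yr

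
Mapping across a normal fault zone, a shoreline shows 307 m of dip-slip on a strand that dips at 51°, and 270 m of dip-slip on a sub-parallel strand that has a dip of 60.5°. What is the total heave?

326 m

heave_A = 307 × cos(51°) = 193.2 m
heave_B = 270 × cos(60.5°) = 133 m
total = 193.2 + 133 = 326 m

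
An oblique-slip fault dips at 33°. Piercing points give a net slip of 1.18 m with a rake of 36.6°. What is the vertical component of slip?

dip-slip = net slip × sin(rake) = 1.18 m × sin(36.6°) = 0.7035 m
throw = dip-slip × sin(dip) = 0.7035 × sin(33°) = 0.383 m

0.383 m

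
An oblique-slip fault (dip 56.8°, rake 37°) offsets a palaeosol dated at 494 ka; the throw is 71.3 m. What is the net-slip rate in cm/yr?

dip-slip = throw / sin(dip) = 71.3 / sin(56.8°) = 85.21 m
net slip = dip-slip / sin(rake) = 85.21 / sin(37°) = 141.6 m
rate = 141.6 m / 494 ka = 0.000287 m/yr = 0.0287 cm/yr

0.0287 cm/yr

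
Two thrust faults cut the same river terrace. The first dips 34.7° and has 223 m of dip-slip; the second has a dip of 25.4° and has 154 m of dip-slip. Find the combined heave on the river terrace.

heave_A = 223 × cos(34.7°) = 183.3 m
heave_B = 154 × cos(25.4°) = 139.1 m
total = 183.3 + 139.1 = 322 m

322 m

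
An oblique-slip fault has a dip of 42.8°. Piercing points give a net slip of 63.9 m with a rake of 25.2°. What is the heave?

dip-slip = net slip × sin(rake) = 63.9 m × sin(25.2°) = 27.21 m
heave = dip-slip × cos(dip) = 27.21 × cos(42.8°) = 20 m

20 m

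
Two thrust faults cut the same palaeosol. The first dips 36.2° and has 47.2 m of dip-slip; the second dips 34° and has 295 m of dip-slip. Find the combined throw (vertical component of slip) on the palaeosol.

193 m

throw_A = 47.2 × sin(36.2°) = 27.88 m
throw_B = 295 × sin(34°) = 165 m
total = 27.88 + 165 = 193 m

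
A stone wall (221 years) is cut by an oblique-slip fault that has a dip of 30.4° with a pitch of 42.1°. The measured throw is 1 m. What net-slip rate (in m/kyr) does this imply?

dip-slip = throw / sin(dip) = 1 / sin(30.4°) = 1.976 m
net slip = dip-slip / sin(rake) = 1.976 / sin(42.1°) = 2.948 m
rate = 2.948 m / 221 years = 0.0133 m/yr = 13.3 m/kyr

13.3 m/kyr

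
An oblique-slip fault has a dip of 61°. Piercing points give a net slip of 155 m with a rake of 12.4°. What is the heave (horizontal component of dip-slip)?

dip-slip = net slip × sin(rake) = 155 m × sin(12.4°) = 33.28 m
heave = dip-slip × cos(dip) = 33.28 × cos(61°) = 16.1 m

16.1 m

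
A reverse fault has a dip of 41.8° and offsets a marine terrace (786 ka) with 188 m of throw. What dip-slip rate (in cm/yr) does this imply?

dip-slip = throw / sin(dip) = 188 m / sin(41.8°) = 282.1 m
rate = 282.1 m / 786 ka = 0.000359 m/yr = 0.0359 cm/yr

0.0359 cm/yr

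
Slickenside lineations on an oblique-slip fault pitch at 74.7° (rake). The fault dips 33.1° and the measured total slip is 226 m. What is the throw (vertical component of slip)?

119 m

dip-slip = net slip × sin(rake) = 226 m × sin(74.7°) = 218 m
throw = dip-slip × sin(dip) = 218 × sin(33.1°) = 119 m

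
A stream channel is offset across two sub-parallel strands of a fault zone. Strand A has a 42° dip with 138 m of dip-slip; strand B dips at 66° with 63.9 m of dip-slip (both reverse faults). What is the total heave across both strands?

heave_A = 138 × cos(42°) = 102.6 m
heave_B = 63.9 × cos(66°) = 25.99 m
total = 102.6 + 25.99 = 129 m

129 m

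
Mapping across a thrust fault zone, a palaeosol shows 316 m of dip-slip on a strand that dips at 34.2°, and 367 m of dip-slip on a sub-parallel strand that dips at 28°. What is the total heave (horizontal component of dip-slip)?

heave_A = 316 × cos(34.2°) = 261.4 m
heave_B = 367 × cos(28°) = 324 m
total = 261.4 + 324 = 585 m

585 m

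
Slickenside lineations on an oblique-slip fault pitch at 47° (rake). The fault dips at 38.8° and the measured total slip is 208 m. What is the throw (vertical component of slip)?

dip-slip = net slip × sin(rake) = 208 m × sin(47°) = 152.1 m
throw = dip-slip × sin(dip) = 152.1 × sin(38.8°) = 95.3 m

95.3 m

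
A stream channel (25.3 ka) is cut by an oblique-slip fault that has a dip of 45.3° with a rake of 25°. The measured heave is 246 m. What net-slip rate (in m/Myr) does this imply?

32700 m/Myr

dip-slip = heave / cos(dip) = 246 / cos(45.3°) = 349.7 m
net slip = dip-slip / sin(rake) = 349.7 / sin(25°) = 827.5 m
rate = 827.5 m / 25.3 ka = 0.0327 m/yr = 32700 m/Myr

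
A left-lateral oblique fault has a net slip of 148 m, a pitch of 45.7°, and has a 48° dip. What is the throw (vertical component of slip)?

78.7 m

dip-slip = net slip × sin(rake) = 148 m × sin(45.7°) = 105.9 m
throw = dip-slip × sin(dip) = 105.9 × sin(48°) = 78.7 m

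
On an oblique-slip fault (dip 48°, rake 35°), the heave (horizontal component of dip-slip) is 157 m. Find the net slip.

409 m

dip-slip = heave / cos(dip) = 157 / cos(48°) = 234.6 m
net slip = dip-slip / sin(rake) = 234.6 / sin(35°) = 409 m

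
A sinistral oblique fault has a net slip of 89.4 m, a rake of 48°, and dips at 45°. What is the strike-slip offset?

59.8 m

strike-slip = net slip × cos(rake) = 89.4 m × cos(48°) = 59.8 m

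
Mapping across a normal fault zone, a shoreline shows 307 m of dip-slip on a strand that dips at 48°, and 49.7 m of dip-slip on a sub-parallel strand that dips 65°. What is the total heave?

226 m

heave_A = 307 × cos(48°) = 205.4 m
heave_B = 49.7 × cos(65°) = 21 m
total = 205.4 + 21 = 226 m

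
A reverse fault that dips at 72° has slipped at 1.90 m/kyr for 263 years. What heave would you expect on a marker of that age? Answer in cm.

dip-slip = rate × time = 1.90 m/kyr × 263 years = 0.4997 m
heave = dip-slip × cos(dip) = 0.4997 × cos(72°) = 0.154 m = 15.4 cm

15.4 cm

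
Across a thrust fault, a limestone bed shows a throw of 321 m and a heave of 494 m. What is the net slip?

net slip = √(throw² + heave²) = √(321² + 494²) = 589 m

589 m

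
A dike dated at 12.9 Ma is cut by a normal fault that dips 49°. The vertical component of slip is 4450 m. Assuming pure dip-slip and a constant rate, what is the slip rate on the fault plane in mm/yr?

dip-slip = throw / sin(dip) = 4450 m / sin(49°) = 5896 m
rate = 5896 m / 12.9 Ma = 0.000457 m/yr = 0.457 mm/yr

0.457 mm/yr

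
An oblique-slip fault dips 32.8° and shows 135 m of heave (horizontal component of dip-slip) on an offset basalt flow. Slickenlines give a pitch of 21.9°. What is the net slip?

dip-slip = heave / cos(dip) = 135 / cos(32.8°) = 160.6 m
net slip = dip-slip / sin(rake) = 160.6 / sin(21.9°) = 431 m

431 m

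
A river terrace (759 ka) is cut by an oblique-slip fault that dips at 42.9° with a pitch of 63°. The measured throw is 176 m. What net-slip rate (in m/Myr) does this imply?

382 m/Myr

dip-slip = throw / sin(dip) = 176 / sin(42.9°) = 258.5 m
net slip = dip-slip / sin(rake) = 258.5 / sin(63°) = 290.2 m
rate = 290.2 m / 759 ka = 0.000382 m/yr = 382 m/Myr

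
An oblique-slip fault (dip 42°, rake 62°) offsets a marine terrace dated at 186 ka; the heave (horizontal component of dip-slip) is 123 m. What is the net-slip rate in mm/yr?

dip-slip = heave / cos(dip) = 123 / cos(42°) = 165.5 m
net slip = dip-slip / sin(rake) = 165.5 / sin(62°) = 187.5 m
rate = 187.5 m / 186 ka = 0.00101 m/yr = 1.01 mm/yr

1.01 mm/yr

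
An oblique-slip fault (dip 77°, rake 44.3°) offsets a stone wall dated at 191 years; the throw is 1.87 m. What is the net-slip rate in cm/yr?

dip-slip = throw / sin(dip) = 1.87 / sin(77°) = 1.919 m
net slip = dip-slip / sin(rake) = 1.919 / sin(44.3°) = 2.748 m
rate = 2.748 m / 191 years = 0.0144 m/yr = 1.44 cm/yr

1.44 cm/yr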